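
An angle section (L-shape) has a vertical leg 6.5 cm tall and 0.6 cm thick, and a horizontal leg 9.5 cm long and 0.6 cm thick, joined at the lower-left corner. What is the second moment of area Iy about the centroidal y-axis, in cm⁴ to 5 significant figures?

Treat the section as a set of non-overlapping primitives; coordinates are from the bounding-box lower-left.
Vertical leg: 0.6 × 6.5, A = 3.9 cm², x = 0.3 cm, Ī = 0.117 cm⁴.
Horizontal leg (remainder): 8.9 × 0.6, A = 5.34 cm², x = 5.05 cm, Ī = 35.24845 cm⁴.
Centroid: x̄ = ΣA·x / ΣA = 3.04513 cm.
Transfer each piece to the centroidal y-axis using Ī + A·d² with d = x − 3.04513:
  vertical leg: d = -2.74513 cm → contributes +29.50638 cm⁴
  horizontal leg (remainder): d = 2.00487 cm → contributes +56.7126 cm⁴
Total I = 86.21898 cm⁴.

Iy ≈ 86.219 cm⁴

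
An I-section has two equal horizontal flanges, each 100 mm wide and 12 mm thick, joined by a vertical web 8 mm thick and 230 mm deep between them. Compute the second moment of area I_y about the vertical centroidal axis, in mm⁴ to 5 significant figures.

Treat the section as a set of non-overlapping primitives; coordinates are from the bounding-box lower-left.
Bottom flange: 100 × 12, A = 1 200 mm², x = 50 mm, Ī = 1 000 000 mm⁴.
Web: 8 × 230, A = 1 840 mm², x = 50 mm, Ī = 9813.333 mm⁴.
Top flange: 100 × 12, A = 1 200 mm², x = 50 mm, Ī = 1 000 000 mm⁴.
By symmetry the centroid is at mid-width, x̄ = 50 mm.
All pieces are centred on the vertical centroidal axis, so I = ΣĪ = 2 009 813 mm⁴.

I_y ≈ 2.0098 × 10⁶ mm⁴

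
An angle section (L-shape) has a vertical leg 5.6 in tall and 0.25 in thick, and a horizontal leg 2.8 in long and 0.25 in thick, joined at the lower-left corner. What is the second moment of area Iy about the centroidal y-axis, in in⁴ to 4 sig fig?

Iy ≈ 1.211 in⁴

Treat the section as a set of non-overlapping primitives; coordinates are from the bounding-box lower-left.
Vertical leg: 0.25 × 5.6, A = 1.4 in², x = 0.125 in, Ī = 0.00729167 in⁴.
Horizontal leg (remainder): 2.55 × 0.25, A = 0.6375 in², x = 1.525 in, Ī = 0.345445 in⁴.
Centroid: x̄ = ΣA·x / ΣA = 0.563037 in.
Transfer each piece to the centroidal y-axis using Ī + A·d² with d = x − 0.563037:
  vertical leg: d = -0.438037 in → contributes +0.275918 in⁴
  horizontal leg (remainder): d = 0.961963 in → contributes +0.935371 in⁴
Total I = 1.21129 in⁴.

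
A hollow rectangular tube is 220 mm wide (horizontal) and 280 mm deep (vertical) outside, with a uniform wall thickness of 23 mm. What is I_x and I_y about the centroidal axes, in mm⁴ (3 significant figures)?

I_x ≈ 2.17 × 10⁸ mm⁴, I_y ≈ 1.46 × 10⁸ mm⁴

Decompose the section into non-overlapping parts with the origin at the bottom-left of its bounding rectangle.
Outer rectangle: 220 × 280, A = 61 600 mm², y = 140 mm, Ī = 402 453 333 mm⁴.
Inner void (subtracted): 174 × 234, A = 40 716 mm², y = 140 mm, Ī = 185 787 108 mm⁴.
By symmetry the centroid is at mid-height, ȳ = 140 mm.
All pieces are centred on the centroidal x-axis, so I = ΣĪ (holes subtracted) = 216 666 225 mm⁴.
Repeating about the centroidal y-axis gives I_y = 145 726 865 mm⁴.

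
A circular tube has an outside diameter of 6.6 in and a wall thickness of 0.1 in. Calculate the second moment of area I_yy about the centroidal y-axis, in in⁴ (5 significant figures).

I_yy ≈ 10.787 in⁴

Treat the section as a set of non-overlapping primitives; coordinates are from the bounding-box lower-left.
Outer circle: ⌀6.6, A = 34.21194 in², x = 3.3 in, Ī = 93.14202 in⁴.
Bore (subtracted): ⌀6.4, A = 32.16991 in², x = 3.3 in, Ī = 82.35497 in⁴.
By symmetry the centroid is at mid-width, x̄ = 3.3 in.
All pieces are centred on the centroidal y-axis, so I = ΣĪ (holes subtracted) = 10.78705 in⁴.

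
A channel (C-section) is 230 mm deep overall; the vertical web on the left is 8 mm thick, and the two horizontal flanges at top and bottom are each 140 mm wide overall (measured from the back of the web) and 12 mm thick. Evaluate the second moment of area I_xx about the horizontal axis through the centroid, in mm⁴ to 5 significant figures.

Decompose the section into non-overlapping parts with the origin at the bottom-left of its bounding rectangle.
Web: 8 × 230, A = 1 840 mm², y = 115 mm, Ī = 8 111 333 mm⁴.
Top flange (beyond web): 132 × 12, A = 1 584 mm², y = 224 mm, Ī = 19 008 mm⁴.
Bottom flange (beyond web): 132 × 12, A = 1 584 mm², y = 6 mm, Ī = 19 008 mm⁴.
By symmetry the centroid is at mid-height, ȳ = 115 mm.
Transfer each piece to the horizontal axis through the centroid using Ī + A·d² with d = y − 115:
  web: d = 0 mm → contributes +8 111 333 mm⁴
  top flange (beyond web): d = 109 mm → contributes +18 838 512 mm⁴
  bottom flange (beyond web): d = -109 mm → contributes +18 838 512 mm⁴
Total I = 45 788 357 mm⁴.

I_xx ≈ 4.5788 × 10⁷ mm⁴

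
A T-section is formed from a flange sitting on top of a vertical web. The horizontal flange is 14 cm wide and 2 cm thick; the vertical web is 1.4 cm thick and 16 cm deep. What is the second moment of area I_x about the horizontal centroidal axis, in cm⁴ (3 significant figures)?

Treat the section as a set of non-overlapping primitives; coordinates are from the bounding-box lower-left.
Flange: 14 × 2, A = 28 cm², y = 17 cm, Ī = 9.3333 cm⁴.
Web: 1.4 × 16, A = 22.4 cm², y = 8 cm, Ī = 477.87 cm⁴.
Centroid: ȳ = ΣA·y / ΣA = 13 cm.
Transfer each piece to the horizontal centroidal axis using Ī + A·d² with d = y − 13:
  flange: d = 4 cm → contributes +457.33 cm⁴
  web: d = -5 cm → contributes +1037.9 cm⁴
Total I = 1495.2 cm⁴.

I_x ≈ 1500 cm⁴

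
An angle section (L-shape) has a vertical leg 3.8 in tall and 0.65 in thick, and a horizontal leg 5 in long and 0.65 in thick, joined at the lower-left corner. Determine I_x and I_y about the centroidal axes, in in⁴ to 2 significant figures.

Split into non-overlapping primitives; take the origin at the lower-left of the bounding box.
Vertical leg: 0.65 × 3.8, A = 2.47 in², y = 1.9 in, Ī = 2.972 in⁴.
Horizontal leg (remainder): 4.35 × 0.65, A = 2.828 in², y = 0.325 in, Ī = 0.09955 in⁴.
Centroid: ȳ = ΣA·y / ΣA = 1.059 in.
Transfer each piece to the centroidal x-axis using Ī + A·d² with d = y − 1.059:
  vertical leg: d = 0.8406 in → contributes +4.718 in⁴
  horizontal leg (remainder): d = -0.7344 in → contributes +1.624 in⁴
Total I = 6.342 in⁴.
For the y-axis: x̄ = 1.659 in.
Repeating about the centroidal y-axis gives I_y = 12.79 in⁴.

I_x ≈ 6.3 in⁴, I_y ≈ 13 in⁴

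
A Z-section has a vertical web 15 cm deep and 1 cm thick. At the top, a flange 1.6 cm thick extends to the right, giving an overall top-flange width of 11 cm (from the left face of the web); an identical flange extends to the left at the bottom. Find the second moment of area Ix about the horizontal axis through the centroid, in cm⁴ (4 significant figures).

Ix ≈ 1725 cm⁴

Treat the section as a set of non-overlapping primitives; coordinates are from the bounding-box lower-left.
Web: 1 × 15, A = 15 cm², y = 7.5 cm, Ī = 281.25 cm⁴.
Top flange (beyond web): 10 × 1.6, A = 16 cm², y = 14.2 cm, Ī = 3.41333 cm⁴.
Bottom flange (beyond web): 10 × 1.6, A = 16 cm², y = 0.8 cm, Ī = 3.41333 cm⁴.
Centroid: ȳ = ΣA·y / ΣA = 7.5 cm.
Transfer each piece to the horizontal axis through the centroid using Ī + A·d² with d = y − 7.5:
  web: d = 0 cm → contributes +281.25 cm⁴
  top flange (beyond web): d = 6.7 cm → contributes +721.653 cm⁴
  bottom flange (beyond web): d = -6.7 cm → contributes +721.653 cm⁴
Total I = 1724.56 cm⁴.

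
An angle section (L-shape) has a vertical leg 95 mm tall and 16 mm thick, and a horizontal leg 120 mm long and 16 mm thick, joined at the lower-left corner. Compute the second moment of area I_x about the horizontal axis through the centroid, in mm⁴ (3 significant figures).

I_x ≈ 2.42 × 10⁶ mm⁴

Treat the section as a set of non-overlapping primitives; coordinates are from the bounding-box lower-left.
Vertical leg: 16 × 95, A = 1 520 mm², y = 47.5 mm, Ī = 1 143 167 mm⁴.
Horizontal leg (remainder): 104 × 16, A = 1 664 mm², y = 8 mm, Ī = 35 499 mm⁴.
Centroid: ȳ = ΣA·y / ΣA = 26.857 mm.
Transfer each piece to the horizontal axis through the centroid using Ī + A·d² with d = y − 26.857:
  vertical leg: d = 20.643 mm → contributes +1 790 903 mm⁴
  horizontal leg (remainder): d = -18.857 mm → contributes +627 181 mm⁴
Total I = 2 418 084 mm⁴.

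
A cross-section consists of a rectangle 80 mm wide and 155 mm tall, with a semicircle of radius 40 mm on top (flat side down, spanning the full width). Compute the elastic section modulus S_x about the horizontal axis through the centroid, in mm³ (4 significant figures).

S_x ≈ 4.308 × 10⁵ mm³

Split into non-overlapping primitives; take the origin at the lower-left of the bounding box.
Rectangular body: 80 × 155, A = 12 400 mm², y = 77.5 mm, Ī = 24 825 833 mm⁴.
Semicircular cap: semicircle r = 40, A = 2513.27 mm², y = 171.977 mm, Ī = 280 978 mm⁴.
Centroid: ȳ = ΣA·y / ΣA = 93.4217 mm.
Transfer each piece to the horizontal axis through the centroid using Ī + A·d² with d = y − 93.4217:
  rectangular body: d = -15.9217 mm → contributes +27 969 259 mm⁴
  semicircular cap: d = 78.5548 mm → contributes +15 790 023 mm⁴
Total I = 43 759 283 mm⁴.
Extreme fibre distance c = 101.578 mm; S = I/c = 430 794 mm³.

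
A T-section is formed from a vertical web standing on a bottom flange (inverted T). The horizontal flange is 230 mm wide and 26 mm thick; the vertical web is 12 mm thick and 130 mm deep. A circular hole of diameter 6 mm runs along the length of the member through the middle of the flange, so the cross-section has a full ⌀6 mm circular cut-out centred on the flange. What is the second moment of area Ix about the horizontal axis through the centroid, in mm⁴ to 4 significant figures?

Ix ≈ 1.005 × 10⁷ mm⁴

Decompose the section into non-overlapping parts with the origin at the bottom-left of its bounding rectangle.
Flange: 230 × 26, A = 5 980 mm², y = 13 mm, Ī = 336 873 mm⁴.
Web: 12 × 130, A = 1 560 mm², y = 91 mm, Ī = 2 197 000 mm⁴.
Hole (subtracted): ⌀6, A = 28.2743 mm², y = 13 mm, Ī = 63.6173 mm⁴.
Centroid: ȳ = ΣA·y / ΣA = 29.1987 mm.
Transfer each piece to the horizontal axis through the centroid using Ī + A·d² with d = y − 29.1987:
  flange: d = -16.1987 mm → contributes +1 906 008 mm⁴
  web: d = 61.8013 mm → contributes +8 155 270 mm⁴
  hole: d = -16.1987 mm → contributes −7482.72 mm⁴
Total I = 10 053 795 mm⁴.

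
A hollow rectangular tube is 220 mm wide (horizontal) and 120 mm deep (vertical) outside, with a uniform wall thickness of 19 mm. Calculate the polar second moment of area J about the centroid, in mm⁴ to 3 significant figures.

Split into non-overlapping primitives; take the origin at the lower-left of the bounding box.
Outer rectangle: 220 × 120, A = 26 400 mm², y = 60 mm, Ī = 31 680 000 mm⁴.
Inner void (subtracted): 182 × 82, A = 14 924 mm², y = 60 mm, Ī = 8 362 415 mm⁴.
By symmetry the centroid is at mid-height, ȳ = 60 mm.
All pieces are centred on the centroidal x-axis, so I = ΣĪ (holes subtracted) = 23 317 585 mm⁴.
Repeating about the centroidal y-axis gives I_y = 65 284 785 mm⁴.
Polar second moment: J = I_x + I_y = 88 602 371 mm⁴.

J ≈ 8.86 × 10⁷ mm⁴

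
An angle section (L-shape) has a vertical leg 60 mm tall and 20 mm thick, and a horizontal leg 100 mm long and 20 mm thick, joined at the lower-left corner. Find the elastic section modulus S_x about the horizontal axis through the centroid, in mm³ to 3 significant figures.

Decompose the section into non-overlapping parts with the origin at the bottom-left of its bounding rectangle.
Vertical leg: 20 × 60, A = 1 200 mm², y = 30 mm, Ī = 360 000 mm⁴.
Horizontal leg (remainder): 80 × 20, A = 1 600 mm², y = 10 mm, Ī = 53 333 mm⁴.
Centroid: ȳ = ΣA·y / ΣA = 18.571 mm.
Transfer each piece to the horizontal axis through the centroid using Ī + A·d² with d = y − 18.571:
  vertical leg: d = 11.429 mm → contributes +516 735 mm⁴
  horizontal leg (remainder): d = -8.5714 mm → contributes +170 884 mm⁴
Total I = 687 619 mm⁴.
Extreme fibre distance c = 41.429 mm; S = I/c = 16 598 mm³.

S_x ≈ 1.66 × 10⁴ mm³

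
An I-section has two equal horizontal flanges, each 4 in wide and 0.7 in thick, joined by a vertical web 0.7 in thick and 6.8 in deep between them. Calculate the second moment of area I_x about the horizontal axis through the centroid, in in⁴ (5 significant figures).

Decompose the section into non-overlapping parts with the origin at the bottom-left of its bounding rectangle.
Bottom flange: 4 × 0.7, A = 2.8 in², y = 0.35 in, Ī = 0.1143333 in⁴.
Web: 0.7 × 6.8, A = 4.76 in², y = 4.1 in, Ī = 18.34187 in⁴.
Top flange: 4 × 0.7, A = 2.8 in², y = 7.85 in, Ī = 0.1143333 in⁴.
By symmetry the centroid is at mid-height, ȳ = 4.1 in.
Transfer each piece to the horizontal axis through the centroid using Ī + A·d² with d = y − 4.1:
  bottom flange: d = -3.75 in → contributes +39.48933 in⁴
  web: d = 0 in → contributes +18.34187 in⁴
  top flange: d = 3.75 in → contributes +39.48933 in⁴
Total I = 97.32053 in⁴.

I_x ≈ 97.321 in⁴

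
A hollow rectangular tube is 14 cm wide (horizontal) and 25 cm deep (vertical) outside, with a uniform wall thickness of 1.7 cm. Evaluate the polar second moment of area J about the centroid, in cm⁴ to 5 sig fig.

Split into non-overlapping primitives; take the origin at the lower-left of the bounding box.
Outer rectangle: 14 × 25, A = 350 cm², y = 12.5 cm, Ī = 18229.17 cm⁴.
Inner void (subtracted): 10.6 × 21.6, A = 228.96 cm², y = 12.5 cm, Ī = 8901.965 cm⁴.
By symmetry the centroid is at mid-height, ȳ = 12.5 cm.
All pieces are centred on the centroidal x-axis, so I = ΣĪ (holes subtracted) = 9327.202 cm⁴.
Repeating about the centroidal y-axis gives I_y = 3572.838 cm⁴.
Polar second moment: J = I_x + I_y = 12900.04 cm⁴.

J ≈ 1.2900 × 10⁴ cm⁴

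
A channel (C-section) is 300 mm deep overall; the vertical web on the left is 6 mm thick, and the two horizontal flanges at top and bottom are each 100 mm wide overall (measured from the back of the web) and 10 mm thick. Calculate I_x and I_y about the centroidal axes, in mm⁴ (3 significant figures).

I_x ≈ 5.30 × 10⁷ mm⁴, I_y ≈ 3.69 × 10⁶ mm⁴

Treat the section as a set of non-overlapping primitives; coordinates are from the bounding-box lower-left.
Web: 6 × 300, A = 1 800 mm², y = 150 mm, Ī = 13 500 000 mm⁴.
Top flange (beyond web): 94 × 10, A = 940 mm², y = 295 mm, Ī = 7833.3 mm⁴.
Bottom flange (beyond web): 94 × 10, A = 940 mm², y = 5 mm, Ī = 7833.3 mm⁴.
By symmetry the centroid is at mid-height, ȳ = 150 mm.
Transfer each piece to the centroidal x-axis using Ī + A·d² with d = y − 150:
  web: d = 0 mm → contributes +13 500 000 mm⁴
  top flange (beyond web): d = 145 mm → contributes +19 771 333 mm⁴
  bottom flange (beyond web): d = -145 mm → contributes +19 771 333 mm⁴
Total I = 53 042 667 mm⁴.
For the y-axis: x̄ = 28.543 mm.
Repeating about the centroidal y-axis gives I_y = 3 688 620 mm⁴.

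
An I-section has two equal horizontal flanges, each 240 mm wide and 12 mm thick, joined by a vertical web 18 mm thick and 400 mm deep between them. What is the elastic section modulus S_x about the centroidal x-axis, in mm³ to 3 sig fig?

Decompose the section into non-overlapping parts with the origin at the bottom-left of its bounding rectangle.
Bottom flange: 240 × 12, A = 2 880 mm², y = 6 mm, Ī = 34 560 mm⁴.
Web: 18 × 400, A = 7 200 mm², y = 212 mm, Ī = 96 000 000 mm⁴.
Top flange: 240 × 12, A = 2 880 mm², y = 418 mm, Ī = 34 560 mm⁴.
By symmetry the centroid is at mid-height, ȳ = 212 mm.
Transfer each piece to the centroidal x-axis using Ī + A·d² with d = y − 212:
  bottom flange: d = -206 mm → contributes +122 250 240 mm⁴
  web: d = 0 mm → contributes +96 000 000 mm⁴
  top flange: d = 206 mm → contributes +122 250 240 mm⁴
Total I = 340 500 480 mm⁴.
Extreme fibre distance c = 212 mm; S = I/c = 1 606 134 mm³.

S_x ≈ 1.61 × 10⁶ mm³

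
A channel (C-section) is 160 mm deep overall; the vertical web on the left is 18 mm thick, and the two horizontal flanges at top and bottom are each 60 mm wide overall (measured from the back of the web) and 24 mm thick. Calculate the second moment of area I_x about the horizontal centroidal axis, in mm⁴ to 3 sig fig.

Break the section into simple shapes (no overlaps), measuring from the bottom-left corner of the bounding box.
Web: 18 × 160, A = 2 880 mm², y = 80 mm, Ī = 6 144 000 mm⁴.
Top flange (beyond web): 42 × 24, A = 1 008 mm², y = 148 mm, Ī = 48 384 mm⁴.
Bottom flange (beyond web): 42 × 24, A = 1 008 mm², y = 12 mm, Ī = 48 384 mm⁴.
By symmetry the centroid is at mid-height, ȳ = 80 mm.
Transfer each piece to the horizontal centroidal axis using Ī + A·d² with d = y − 80:
  web: d = 0 mm → contributes +6 144 000 mm⁴
  top flange (beyond web): d = 68 mm → contributes +4 709 376 mm⁴
  bottom flange (beyond web): d = -68 mm → contributes +4 709 376 mm⁴
Total I = 15 562 752 mm⁴.

I_x ≈ 1.56 × 10⁷ mm⁴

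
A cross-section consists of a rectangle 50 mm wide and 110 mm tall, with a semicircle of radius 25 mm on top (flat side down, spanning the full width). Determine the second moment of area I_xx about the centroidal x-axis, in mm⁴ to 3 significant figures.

I_xx ≈ 9.17 × 10⁶ mm⁴

Break the section into simple shapes (no overlaps), measuring from the bottom-left corner of the bounding box.
Rectangular body: 50 × 110, A = 5 500 mm², y = 55 mm, Ī = 5 545 833 mm⁴.
Semicircular cap: semicircle r = 25, A = 981.75 mm², y = 120.61 mm, Ī = 42 874 mm⁴.
Centroid: ȳ = ΣA·y / ΣA = 64.938 mm.
Transfer each piece to the centroidal x-axis using Ī + A·d² with d = y − 64.938:
  rectangular body: d = -9.9376 mm → contributes +6 088 987 mm⁴
  semicircular cap: d = 55.673 mm → contributes +3 085 758 mm⁴
Total I = 9 174 745 mm⁴.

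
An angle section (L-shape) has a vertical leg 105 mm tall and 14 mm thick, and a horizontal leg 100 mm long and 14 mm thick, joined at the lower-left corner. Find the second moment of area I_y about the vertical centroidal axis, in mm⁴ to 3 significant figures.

I_y ≈ 2.42 × 10⁶ mm⁴

Decompose the section into non-overlapping parts with the origin at the bottom-left of its bounding rectangle.
Vertical leg: 14 × 105, A = 1 470 mm², x = 7 mm, Ī = 24 010 mm⁴.
Horizontal leg (remainder): 86 × 14, A = 1 204 mm², x = 57 mm, Ī = 742 065 mm⁴.
Centroid: x̄ = ΣA·x / ΣA = 29.513 mm.
Transfer each piece to the vertical centroidal axis using Ī + A·d² with d = x − 29.513:
  vertical leg: d = -22.513 mm → contributes +769 064 mm⁴
  horizontal leg (remainder): d = 27.487 mm → contributes +1 651 724 mm⁴
Total I = 2 420 787 mm⁴.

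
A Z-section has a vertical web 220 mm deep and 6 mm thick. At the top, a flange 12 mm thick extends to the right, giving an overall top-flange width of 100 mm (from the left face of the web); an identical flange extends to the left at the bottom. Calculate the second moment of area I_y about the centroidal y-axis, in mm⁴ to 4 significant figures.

Split into non-overlapping primitives; take the origin at the lower-left of the bounding box.
Web: 6 × 220, A = 1 320 mm², x = 97 mm, Ī = 3 960 mm⁴.
Top flange (beyond web): 94 × 12, A = 1 128 mm², x = 147 mm, Ī = 830 584 mm⁴.
Bottom flange (beyond web): 94 × 12, A = 1 128 mm², x = 47 mm, Ī = 830 584 mm⁴.
Centroid: x̄ = ΣA·x / ΣA = 97 mm.
Transfer each piece to the centroidal y-axis using Ī + A·d² with d = x − 97:
  web: d = 0 mm → contributes +3 960 mm⁴
  top flange (beyond web): d = 50 mm → contributes +3 650 584 mm⁴
  bottom flange (beyond web): d = -50 mm → contributes +3 650 584 mm⁴
Total I = 7 305 128 mm⁴.

I_y ≈ 7.305 × 10⁶ mm⁴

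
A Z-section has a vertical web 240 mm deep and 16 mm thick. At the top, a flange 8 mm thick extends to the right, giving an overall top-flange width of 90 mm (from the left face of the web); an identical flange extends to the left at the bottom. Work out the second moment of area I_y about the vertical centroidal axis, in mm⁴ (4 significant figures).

Treat the section as a set of non-overlapping primitives; coordinates are from the bounding-box lower-left.
Web: 16 × 240, A = 3 840 mm², x = 82 mm, Ī = 81 920 mm⁴.
Top flange (beyond web): 74 × 8, A = 592 mm², x = 127 mm, Ī = 270 149 mm⁴.
Bottom flange (beyond web): 74 × 8, A = 592 mm², x = 37 mm, Ī = 270 149 mm⁴.
Centroid: x̄ = ΣA·x / ΣA = 82 mm.
Transfer each piece to the vertical centroidal axis using Ī + A·d² with d = x − 82:
  web: d = 0 mm → contributes +81 920 mm⁴
  top flange (beyond web): d = 45 mm → contributes +1 468 949 mm⁴
  bottom flange (beyond web): d = -45 mm → contributes +1 468 949 mm⁴
Total I = 3 019 819 mm⁴.

I_y ≈ 3.020 × 10⁶ mm⁴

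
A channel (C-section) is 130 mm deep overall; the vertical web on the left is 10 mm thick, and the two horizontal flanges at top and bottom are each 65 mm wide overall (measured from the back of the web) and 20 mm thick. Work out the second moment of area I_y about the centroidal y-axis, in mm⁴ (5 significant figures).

I_y ≈ 1.4285 × 10⁶ mm⁴

Decompose the section into non-overlapping parts with the origin at the bottom-left of its bounding rectangle.
Web: 10 × 130, A = 1 300 mm², x = 5 mm, Ī = 10833.33 mm⁴.
Top flange (beyond web): 55 × 20, A = 1 100 mm², x = 37.5 mm, Ī = 277291.7 mm⁴.
Bottom flange (beyond web): 55 × 20, A = 1 100 mm², x = 37.5 mm, Ī = 277291.7 mm⁴.
Centroid: x̄ = ΣA·x / ΣA = 25.42857 mm.
Transfer each piece to the centroidal y-axis using Ī + A·d² with d = x − 25.42857:
  web: d = -20.42857 mm → contributes +553357.8 mm⁴
  top flange (beyond web): d = 12.07143 mm → contributes +437 583 mm⁴
  bottom flange (beyond web): d = 12.07143 mm → contributes +437 583 mm⁴
Total I = 1 428 524 mm⁴.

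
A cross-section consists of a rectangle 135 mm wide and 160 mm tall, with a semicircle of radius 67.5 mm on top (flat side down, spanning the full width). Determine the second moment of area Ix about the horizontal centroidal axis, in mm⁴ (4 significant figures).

Split into non-overlapping primitives; take the origin at the lower-left of the bounding box.
Rectangular body: 135 × 160, A = 21 600 mm², y = 80 mm, Ī = 46 080 000 mm⁴.
Semicircular cap: semicircle r = 67.5, A = 7156.94 mm², y = 188.648 mm, Ī = 2 278 490 mm⁴.
Centroid: ȳ = ΣA·y / ΣA = 107.04 mm.
Transfer each piece to the horizontal centroidal axis using Ī + A·d² with d = y − 107.04:
  rectangular body: d = -27.04 mm → contributes +61 873 043 mm⁴
  semicircular cap: d = 81.6079 mm → contributes +49 942 673 mm⁴
Total I = 111 815 716 mm⁴.

Ix ≈ 1.118 × 10⁸ mm⁴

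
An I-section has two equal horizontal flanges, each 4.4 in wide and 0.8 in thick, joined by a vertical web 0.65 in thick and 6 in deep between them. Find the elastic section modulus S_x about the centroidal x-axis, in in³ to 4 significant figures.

S_x ≈ 24.59 in³

Break the section into simple shapes (no overlaps), measuring from the bottom-left corner of the bounding box.
Bottom flange: 4.4 × 0.8, A = 3.52 in², y = 0.4 in, Ī = 0.187733 in⁴.
Web: 0.65 × 6, A = 3.9 in², y = 3.8 in, Ī = 11.7 in⁴.
Top flange: 4.4 × 0.8, A = 3.52 in², y = 7.2 in, Ī = 0.187733 in⁴.
By symmetry the centroid is at mid-height, ȳ = 3.8 in.
Transfer each piece to the centroidal x-axis using Ī + A·d² with d = y − 3.8:
  bottom flange: d = -3.4 in → contributes +40.8789 in⁴
  web: d = 0 in → contributes +11.7 in⁴
  top flange: d = 3.4 in → contributes +40.8789 in⁴
Total I = 93.4579 in⁴.
Extreme fibre distance c = 3.8 in; S = I/c = 24.5942 in³.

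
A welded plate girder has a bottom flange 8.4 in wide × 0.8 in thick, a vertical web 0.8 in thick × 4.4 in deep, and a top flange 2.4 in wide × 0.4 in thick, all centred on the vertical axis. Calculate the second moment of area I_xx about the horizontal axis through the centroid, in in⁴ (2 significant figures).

I_xx ≈ 36 in⁴

Split into non-overlapping primitives; take the origin at the lower-left of the bounding box.
Bottom plate: 8.4 × 0.8, A = 6.72 in², y = 0.4 in, Ī = 0.3584 in⁴.
Web plate: 0.8 × 4.4, A = 3.52 in², y = 3 in, Ī = 5.679 in⁴.
Top plate: 2.4 × 0.4, A = 0.96 in², y = 5.4 in, Ī = 0.0128 in⁴.
Centroid: ȳ = ΣA·y / ΣA = 1.646 in.
Transfer each piece to the horizontal axis through the centroid using Ī + A·d² with d = y − 1.646:
  bottom plate: d = -1.246 in → contributes +10.79 in⁴
  web plate: d = 1.354 in → contributes +12.13 in⁴
  top plate: d = 3.754 in → contributes +13.54 in⁴
Total I = 36.47 in⁴.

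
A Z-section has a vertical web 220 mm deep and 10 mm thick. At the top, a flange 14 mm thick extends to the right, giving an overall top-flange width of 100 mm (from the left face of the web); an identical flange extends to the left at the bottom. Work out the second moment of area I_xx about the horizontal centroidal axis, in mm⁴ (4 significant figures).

Break the section into simple shapes (no overlaps), measuring from the bottom-left corner of the bounding box.
Web: 10 × 220, A = 2 200 mm², y = 110 mm, Ī = 8 873 333 mm⁴.
Top flange (beyond web): 90 × 14, A = 1 260 mm², y = 213 mm, Ī = 20 580 mm⁴.
Bottom flange (beyond web): 90 × 14, A = 1 260 mm², y = 7 mm, Ī = 20 580 mm⁴.
Centroid: ȳ = ΣA·y / ΣA = 110 mm.
Transfer each piece to the horizontal centroidal axis using Ī + A·d² with d = y − 110:
  web: d = 0 mm → contributes +8 873 333 mm⁴
  top flange (beyond web): d = 103 mm → contributes +13 387 920 mm⁴
  bottom flange (beyond web): d = -103 mm → contributes +13 387 920 mm⁴
Total I = 35 649 173 mm⁴.

I_xx ≈ 3.565 × 10⁷ mm⁴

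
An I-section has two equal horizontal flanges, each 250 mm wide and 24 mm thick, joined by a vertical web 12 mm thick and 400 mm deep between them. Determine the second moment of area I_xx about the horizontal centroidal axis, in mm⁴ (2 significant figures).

I_xx ≈ 6.0 × 10⁸ mm⁴

Decompose the section into non-overlapping parts with the origin at the bottom-left of its bounding rectangle.
Bottom flange: 250 × 24, A = 6 000 mm², y = 12 mm, Ī = 288 000 mm⁴.
Web: 12 × 400, A = 4 800 mm², y = 224 mm, Ī = 64 000 000 mm⁴.
Top flange: 250 × 24, A = 6 000 mm², y = 436 mm, Ī = 288 000 mm⁴.
By symmetry the centroid is at mid-height, ȳ = 224 mm.
Transfer each piece to the horizontal centroidal axis using Ī + A·d² with d = y − 224:
  bottom flange: d = -212 mm → contributes +269 952 000 mm⁴
  web: d = 0 mm → contributes +64 000 000 mm⁴
  top flange: d = 212 mm → contributes +269 952 000 mm⁴
Total I = 603 904 000 mm⁴.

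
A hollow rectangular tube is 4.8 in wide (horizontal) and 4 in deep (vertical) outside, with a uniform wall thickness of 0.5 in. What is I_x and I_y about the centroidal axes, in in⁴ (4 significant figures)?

Break the section into simple shapes (no overlaps), measuring from the bottom-left corner of the bounding box.
Outer rectangle: 4.8 × 4, A = 19.2 in², y = 2 in, Ī = 25.6 in⁴.
Inner void (subtracted): 3.8 × 3, A = 11.4 in², y = 2 in, Ī = 8.55 in⁴.
By symmetry the centroid is at mid-height, ȳ = 2 in.
All pieces are centred on the centroidal x-axis, so I = ΣĪ (holes subtracted) = 17.05 in⁴.
Repeating about the centroidal y-axis gives I_y = 23.146 in⁴.

I_x ≈ 17.05 in⁴, I_y ≈ 23.15 in⁴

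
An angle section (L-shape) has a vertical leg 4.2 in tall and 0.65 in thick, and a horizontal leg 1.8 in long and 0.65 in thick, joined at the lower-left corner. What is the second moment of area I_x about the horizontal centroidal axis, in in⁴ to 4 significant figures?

Decompose the section into non-overlapping parts with the origin at the bottom-left of its bounding rectangle.
Vertical leg: 0.65 × 4.2, A = 2.73 in², y = 2.1 in, Ī = 4.0131 in⁴.
Horizontal leg (remainder): 1.15 × 0.65, A = 0.7475 in², y = 0.325 in, Ī = 0.0263182 in⁴.
Centroid: ȳ = ΣA·y / ΣA = 1.71846 in.
Transfer each piece to the horizontal centroidal axis using Ī + A·d² with d = y − 1.71846:
  vertical leg: d = 0.381542 in → contributes +4.41052 in⁴
  horizontal leg (remainder): d = -1.39346 in → contributes +1.47776 in⁴
Total I = 5.88828 in⁴.

I_x ≈ 5.888 in⁴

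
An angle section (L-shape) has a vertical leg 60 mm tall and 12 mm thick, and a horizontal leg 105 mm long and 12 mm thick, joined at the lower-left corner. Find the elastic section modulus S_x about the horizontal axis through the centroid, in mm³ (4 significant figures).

S_x ≈ 1.080 × 10⁴ mm³

Break the section into simple shapes (no overlaps), measuring from the bottom-left corner of the bounding box.
Vertical leg: 12 × 60, A = 720 mm², y = 30 mm, Ī = 216 000 mm⁴.
Horizontal leg (remainder): 93 × 12, A = 1 116 mm², y = 6 mm, Ī = 13 392 mm⁴.
Centroid: ȳ = ΣA·y / ΣA = 15.4118 mm.
Transfer each piece to the horizontal axis through the centroid using Ī + A·d² with d = y − 15.4118:
  vertical leg: d = 14.5882 mm → contributes +369 228 mm⁴
  horizontal leg (remainder): d = -9.41176 mm → contributes +112 249 mm⁴
Total I = 481 477 mm⁴.
Extreme fibre distance c = 44.5882 mm; S = I/c = 10798.3 mm³.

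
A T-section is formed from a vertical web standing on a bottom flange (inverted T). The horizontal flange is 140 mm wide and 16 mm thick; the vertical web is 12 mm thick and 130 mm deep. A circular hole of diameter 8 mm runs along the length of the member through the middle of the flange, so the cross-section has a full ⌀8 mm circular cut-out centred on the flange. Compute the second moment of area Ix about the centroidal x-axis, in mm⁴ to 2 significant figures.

Ix ≈ 7.1 × 10⁶ mm⁴

Treat the section as a set of non-overlapping primitives; coordinates are from the bounding-box lower-left.
Flange: 140 × 16, A = 2 240 mm², y = 8 mm, Ī = 47 787 mm⁴.
Web: 12 × 130, A = 1 560 mm², y = 81 mm, Ī = 2 197 000 mm⁴.
Hole (subtracted): ⌀8, A = 50.27 mm², y = 8 mm, Ī = 201.1 mm⁴.
Centroid: ȳ = ΣA·y / ΣA = 38.37 mm.
Transfer each piece to the centroidal x-axis using Ī + A·d² with d = y − 38.37:
  flange: d = -30.37 mm → contributes +2 113 842 mm⁴
  web: d = 42.63 mm → contributes +5 031 994 mm⁴
  hole: d = -30.37 mm → contributes −46 563 mm⁴
Total I = 7 099 273 mm⁴.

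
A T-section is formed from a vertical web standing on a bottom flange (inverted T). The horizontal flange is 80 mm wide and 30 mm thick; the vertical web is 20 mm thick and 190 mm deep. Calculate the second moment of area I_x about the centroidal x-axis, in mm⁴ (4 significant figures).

I_x ≈ 2.941 × 10⁷ mm⁴

Break the section into simple shapes (no overlaps), measuring from the bottom-left corner of the bounding box.
Flange: 80 × 30, A = 2 400 mm², y = 15 mm, Ī = 180 000 mm⁴.
Web: 20 × 190, A = 3 800 mm², y = 125 mm, Ī = 11 431 667 mm⁴.
Centroid: ȳ = ΣA·y / ΣA = 82.4194 mm.
Transfer each piece to the centroidal x-axis using Ī + A·d² with d = y − 82.4194:
  flange: d = -67.4194 mm → contributes +11 088 887 mm⁴
  web: d = 42.5806 mm → contributes +18 321 490 mm⁴
Total I = 29 410 376 mm⁴.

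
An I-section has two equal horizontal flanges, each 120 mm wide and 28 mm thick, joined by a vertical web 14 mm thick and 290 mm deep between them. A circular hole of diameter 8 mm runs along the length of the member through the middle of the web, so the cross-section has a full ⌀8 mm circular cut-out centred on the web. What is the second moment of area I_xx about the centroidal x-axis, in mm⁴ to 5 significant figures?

Decompose the section into non-overlapping parts with the origin at the bottom-left of its bounding rectangle.
Bottom flange: 120 × 28, A = 3 360 mm², y = 14 mm, Ī = 219 520 mm⁴.
Web: 14 × 290, A = 4 060 mm², y = 173 mm, Ī = 28 453 833 mm⁴.
Top flange: 120 × 28, A = 3 360 mm², y = 332 mm, Ī = 219 520 mm⁴.
Hole (subtracted): ⌀8, A = 50.26548 mm², y = 173 mm, Ī = 201.0619 mm⁴.
By symmetry the centroid is at mid-height, ȳ = 173 mm.
Transfer each piece to the centroidal x-axis using Ī + A·d² with d = y − 173:
  bottom flange: d = -159 mm → contributes +85 163 680 mm⁴
  web: d = 0 mm → contributes +28 453 833 mm⁴
  top flange: d = 159 mm → contributes +85 163 680 mm⁴
  hole: d = 0 mm → contributes −201.0619 mm⁴
Total I = 198 780 992 mm⁴.

I_xx ≈ 1.9878 × 10⁸ mm⁴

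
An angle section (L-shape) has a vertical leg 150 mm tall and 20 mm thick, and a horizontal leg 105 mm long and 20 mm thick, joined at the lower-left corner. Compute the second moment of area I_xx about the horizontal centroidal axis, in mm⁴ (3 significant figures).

I_xx ≈ 1.03 × 10⁷ mm⁴

Treat the section as a set of non-overlapping primitives; coordinates are from the bounding-box lower-left.
Vertical leg: 20 × 150, A = 3 000 mm², y = 75 mm, Ī = 5 625 000 mm⁴.
Horizontal leg (remainder): 85 × 20, A = 1 700 mm², y = 10 mm, Ī = 56 667 mm⁴.
Centroid: ȳ = ΣA·y / ΣA = 51.489 mm.
Transfer each piece to the horizontal centroidal axis using Ī + A·d² with d = y − 51.489:
  vertical leg: d = 23.511 mm → contributes +7 283 250 mm⁴
  horizontal leg (remainder): d = -41.489 mm → contributes +2 982 991 mm⁴
Total I = 10 266 241 mm⁴.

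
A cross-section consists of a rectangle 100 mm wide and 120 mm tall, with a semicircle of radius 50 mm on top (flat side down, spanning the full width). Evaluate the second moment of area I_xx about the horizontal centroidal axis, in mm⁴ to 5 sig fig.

Break the section into simple shapes (no overlaps), measuring from the bottom-left corner of the bounding box.
Rectangular body: 100 × 120, A = 12 000 mm², y = 60 mm, Ī = 14 400 000 mm⁴.
Semicircular cap: semicircle r = 50, A = 3926.991 mm², y = 141.2207 mm, Ī = 685 981 mm⁴.
Centroid: ȳ = ΣA·y / ΣA = 80.02593 mm.
Transfer each piece to the horizontal centroidal axis using Ī + A·d² with d = y − 80.02593:
  rectangular body: d = -20.02593 mm → contributes +19 212 454 mm⁴
  semicircular cap: d = 61.19473 mm → contributes +15 391 757 mm⁴
Total I = 34 604 211 mm⁴.

I_xx ≈ 3.4604 × 10⁷ mm⁴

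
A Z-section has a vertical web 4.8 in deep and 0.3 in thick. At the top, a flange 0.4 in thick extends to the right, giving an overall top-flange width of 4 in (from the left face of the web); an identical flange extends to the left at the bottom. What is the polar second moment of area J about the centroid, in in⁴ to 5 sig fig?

J ≈ 32.358 in⁴

Break the section into simple shapes (no overlaps), measuring from the bottom-left corner of the bounding box.
Web: 0.3 × 4.8, A = 1.44 in², y = 2.4 in, Ī = 2.7648 in⁴.
Top flange (beyond web): 3.7 × 0.4, A = 1.48 in², y = 4.6 in, Ī = 0.01973333 in⁴.
Bottom flange (beyond web): 3.7 × 0.4, A = 1.48 in², y = 0.2 in, Ī = 0.01973333 in⁴.
Centroid: ȳ = ΣA·y / ΣA = 2.4 in.
Transfer each piece to the centroidal x-axis using Ī + A·d² with d = y − 2.4:
  web: d = 0 in → contributes +2.7648 in⁴
  top flange (beyond web): d = 2.2 in → contributes +7.182933 in⁴
  bottom flange (beyond web): d = -2.2 in → contributes +7.182933 in⁴
Total I = 17.13067 in⁴.
For the y-axis: x̄ = 3.85 in.
Repeating about the centroidal y-axis gives I_y = 15.22767 in⁴.
Polar second moment: J = I_x + I_y = 32.35833 in⁴.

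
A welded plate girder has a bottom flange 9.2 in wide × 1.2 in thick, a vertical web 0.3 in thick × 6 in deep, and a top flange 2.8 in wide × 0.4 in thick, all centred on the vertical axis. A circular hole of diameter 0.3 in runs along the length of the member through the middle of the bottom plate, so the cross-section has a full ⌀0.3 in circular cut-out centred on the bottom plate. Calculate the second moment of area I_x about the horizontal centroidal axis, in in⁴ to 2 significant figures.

I_x ≈ 68 in⁴

Decompose the section into non-overlapping parts with the origin at the bottom-left of its bounding rectangle.
Bottom plate: 9.2 × 1.2, A = 11.04 in², y = 0.6 in, Ī = 1.325 in⁴.
Web plate: 0.3 × 6, A = 1.8 in², y = 4.2 in, Ī = 5.4 in⁴.
Top plate: 2.8 × 0.4, A = 1.12 in², y = 7.4 in, Ī = 0.01493 in⁴.
Hole (subtracted): ⌀0.3, A = 0.07069 in², y = 0.6 in, Ī = 0.0003976 in⁴.
Centroid: ȳ = ΣA·y / ΣA = 1.615 in.
Transfer each piece to the horizontal centroidal axis using Ī + A·d² with d = y − 1.615:
  bottom plate: d = -1.015 in → contributes +12.7 in⁴
  web plate: d = 2.585 in → contributes +17.43 in⁴
  top plate: d = 5.785 in → contributes +37.5 in⁴
  hole: d = -1.015 in → contributes −0.0732 in⁴
Total I = 67.55 in⁴.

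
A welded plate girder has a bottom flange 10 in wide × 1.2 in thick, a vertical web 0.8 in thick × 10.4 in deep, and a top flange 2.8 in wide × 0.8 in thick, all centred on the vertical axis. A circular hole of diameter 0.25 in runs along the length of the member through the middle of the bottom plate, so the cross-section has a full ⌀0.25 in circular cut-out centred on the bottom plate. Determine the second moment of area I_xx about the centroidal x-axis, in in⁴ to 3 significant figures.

I_xx ≈ 406 in⁴

Treat the section as a set of non-overlapping primitives; coordinates are from the bounding-box lower-left.
Bottom plate: 10 × 1.2, A = 12 in², y = 0.6 in, Ī = 1.44 in⁴.
Web plate: 0.8 × 10.4, A = 8.32 in², y = 6.4 in, Ī = 74.991 in⁴.
Top plate: 2.8 × 0.8, A = 2.24 in², y = 12 in, Ī = 0.11947 in⁴.
Hole (subtracted): ⌀0.25, A = 0.049087 in², y = 0.6 in, Ī = 0.00019175 in⁴.
Centroid: ȳ = ΣA·y / ΣA = 3.8781 in.
Transfer each piece to the centroidal x-axis using Ī + A·d² with d = y − 3.8781:
  bottom plate: d = -3.2781 in → contributes +130.39 in⁴
  web plate: d = 2.5219 in → contributes +127.91 in⁴
  top plate: d = 8.1219 in → contributes +147.88 in⁴
  hole: d = -3.2781 in → contributes −0.52767 in⁴
Total I = 405.65 in⁴.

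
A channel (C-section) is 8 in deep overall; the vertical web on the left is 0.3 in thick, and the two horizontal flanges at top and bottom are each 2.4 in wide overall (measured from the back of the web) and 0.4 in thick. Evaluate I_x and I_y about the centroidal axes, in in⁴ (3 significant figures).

I_x ≈ 37.1 in⁴, I_y ≈ 2.06 in⁴

Treat the section as a set of non-overlapping primitives; coordinates are from the bounding-box lower-left.
Web: 0.3 × 8, A = 2.4 in², y = 4 in, Ī = 12.8 in⁴.
Top flange (beyond web): 2.1 × 0.4, A = 0.84 in², y = 7.8 in, Ī = 0.0112 in⁴.
Bottom flange (beyond web): 2.1 × 0.4, A = 0.84 in², y = 0.2 in, Ī = 0.0112 in⁴.
By symmetry the centroid is at mid-height, ȳ = 4 in.
Transfer each piece to the centroidal x-axis using Ī + A·d² with d = y − 4:
  web: d = 0 in → contributes +12.8 in⁴
  top flange (beyond web): d = 3.8 in → contributes +12.141 in⁴
  bottom flange (beyond web): d = -3.8 in → contributes +12.141 in⁴
Total I = 37.082 in⁴.
For the y-axis: x̄ = 0.64412 in.
Repeating about the centroidal y-axis gives I_y = 2.0585 in⁴.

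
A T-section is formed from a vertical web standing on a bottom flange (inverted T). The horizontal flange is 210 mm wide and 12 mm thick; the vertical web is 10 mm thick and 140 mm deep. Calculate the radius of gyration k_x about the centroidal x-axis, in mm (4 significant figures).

Decompose the section into non-overlapping parts with the origin at the bottom-left of its bounding rectangle.
Flange: 210 × 12, A = 2 520 mm², y = 6 mm, Ī = 30 240 mm⁴.
Web: 10 × 140, A = 1 400 mm², y = 82 mm, Ī = 2 286 667 mm⁴.
Centroid: ȳ = ΣA·y / ΣA = 33.1429 mm.
Transfer each piece to the centroidal x-axis using Ī + A·d² with d = y − 33.1429:
  flange: d = -27.1429 mm → contributes +1 886 811 mm⁴
  web: d = 48.8571 mm → contributes +5 628 495 mm⁴
Total I = 7 515 307 mm⁴.
Radius of gyration: k = √(I/A) = √(7 515 307 / 3 920) = 43.7855 mm.

k_x ≈ 43.79 mm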